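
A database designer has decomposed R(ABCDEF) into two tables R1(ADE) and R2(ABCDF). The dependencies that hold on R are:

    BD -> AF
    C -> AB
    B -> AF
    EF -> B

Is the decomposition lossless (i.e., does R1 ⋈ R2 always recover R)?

No

Common attributes: R1 ∩ R2 = {AD}.
No dependency enlarges {AD}, so (AD)⁺ = {AD}.
The closure contains neither all of R1 = {ADE} nor all of R2 = {ABCDF}, so the common attributes are not a superkey of either fragment. The join is lossy.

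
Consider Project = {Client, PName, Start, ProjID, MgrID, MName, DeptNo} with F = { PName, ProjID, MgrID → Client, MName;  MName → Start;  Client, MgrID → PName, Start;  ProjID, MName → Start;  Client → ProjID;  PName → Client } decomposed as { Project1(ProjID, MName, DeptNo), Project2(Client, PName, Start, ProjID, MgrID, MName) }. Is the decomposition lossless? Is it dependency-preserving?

lossy but dependency-preserving

Lossless test: (ProjID, MName)⁺ = {Start, ProjID, MName}, which is a superkey of neither fragment — lossy.
Dependency preservation: every FD's attributes lie within a single fragment, so each can be enforced locally — preserved.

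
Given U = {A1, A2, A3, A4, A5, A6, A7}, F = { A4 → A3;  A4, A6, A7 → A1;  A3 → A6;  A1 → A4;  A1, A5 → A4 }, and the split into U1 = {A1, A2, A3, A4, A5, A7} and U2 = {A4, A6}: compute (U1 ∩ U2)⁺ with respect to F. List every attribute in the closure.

A3, A4, A6

U1 ∩ U2 = {A4}.
A4 → A3 applies, adding A3
A3 → A6 applies, adding A6
Closure: {A3, A4, A6}.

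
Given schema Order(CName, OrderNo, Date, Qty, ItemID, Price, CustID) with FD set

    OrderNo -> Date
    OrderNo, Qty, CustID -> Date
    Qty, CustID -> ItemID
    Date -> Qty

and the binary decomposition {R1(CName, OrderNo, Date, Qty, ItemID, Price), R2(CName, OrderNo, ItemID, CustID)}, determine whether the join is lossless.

No

Common attributes: R1 ∩ R2 = {CName, OrderNo, ItemID}.
Closure of {CName, OrderNo, ItemID}: OrderNo → Date applies, adding Date; Date → Qty applies, adding Qty. So (CName, OrderNo, ItemID)⁺ = {CName, OrderNo, Date, Qty, ItemID}.
The closure contains neither all of R1 = {CName, OrderNo, Date, Qty, ItemID, Price} nor all of R2 = {CName, OrderNo, ItemID, CustID}, so the common attributes are not a superkey of either fragment. The join is lossy.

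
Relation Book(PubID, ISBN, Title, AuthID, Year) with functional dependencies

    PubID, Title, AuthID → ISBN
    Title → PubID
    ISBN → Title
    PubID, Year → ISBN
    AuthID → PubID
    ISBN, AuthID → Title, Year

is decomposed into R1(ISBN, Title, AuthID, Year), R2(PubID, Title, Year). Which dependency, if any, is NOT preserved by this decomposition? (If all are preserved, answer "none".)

AuthID → PubID

Check AuthID → PubID: no single fragment contains all of {PubID, AuthID}, and the restricted closure of {AuthID} across the fragments never reaches {PubID}.
PubID, Title, AuthID → ISBN is preserved.
Title → PubID is preserved.
ISBN → Title is preserved.
PubID, Year → ISBN is preserved.
ISBN, AuthID → Title, Year is preserved.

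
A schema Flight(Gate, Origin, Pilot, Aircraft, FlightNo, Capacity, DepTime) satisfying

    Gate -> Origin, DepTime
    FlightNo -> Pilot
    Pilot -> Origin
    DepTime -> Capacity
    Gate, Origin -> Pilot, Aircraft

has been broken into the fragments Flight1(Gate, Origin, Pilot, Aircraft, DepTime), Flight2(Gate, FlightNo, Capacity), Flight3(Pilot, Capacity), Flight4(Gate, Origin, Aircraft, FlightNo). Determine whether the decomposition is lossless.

Chase test. Columns are Gate, Origin, Pilot, Aircraft, FlightNo, Capacity, DepTime; row i has aⱼ where attribute j ∈ Flighti, else bᵢⱼ.
Initial tableau (one row per fragment):
  row 1: a1 a2 a3 a4 b15 b16 a7
  row 2: a1 b22 b23 b24 a5 a6 b27
  row 3: b31 b32 a3 b34 b35 a6 b37
  row 4: a1 a2 b43 a4 a5 b46 b47
Rows 1 and 2 agree on Gate; apply Gate→Origin, DepTime and equate their Origin, DepTime entries.
Rows 1 and 4 agree on Gate; apply Gate→Origin, DepTime and equate their Origin, DepTime entries.
Rows 2 and 4 agree on FlightNo; apply FlightNo→Pilot and equate their Pilot entries.
Rows 1 and 3 agree on Pilot; apply Pilot→Origin and equate their Origin entries.
Rows 1 and 2 agree on DepTime; apply DepTime→Capacity and equate their Capacity entries.
Rows 1 and 4 agree on DepTime; apply DepTime→Capacity and equate their Capacity entries.
Rows 1 and 2 agree on Gate, Origin; apply Gate, Origin→Pilot, Aircraft and equate their Pilot, Aircraft entries.
Row 2 is now all distinguished symbols — the join is lossless.

Yes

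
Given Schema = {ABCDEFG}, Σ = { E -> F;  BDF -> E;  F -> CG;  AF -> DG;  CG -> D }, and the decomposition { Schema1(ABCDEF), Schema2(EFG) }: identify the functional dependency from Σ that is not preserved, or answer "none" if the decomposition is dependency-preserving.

CG -> D

Check CG → D: no single fragment contains all of {CDG}, and the restricted closure of {CG} across the fragments never reaches {D}.
E → F is preserved.
BDF → E is preserved.
F → CG is preserved.
AF → DG is preserved.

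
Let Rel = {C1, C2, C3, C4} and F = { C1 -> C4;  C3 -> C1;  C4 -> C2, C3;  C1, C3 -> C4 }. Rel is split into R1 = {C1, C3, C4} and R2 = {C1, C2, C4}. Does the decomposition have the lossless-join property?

Yes

Common attributes: R1 ∩ R2 = {C1, C4}.
Closure of {C1, C4}: C4 → C2, C3 applies, adding C2, C3. So (C1, C4)⁺ = {C1, C2, C3, C4}.
This closure contains every attribute of R1, so R1 ∩ R2 → R1. The join is lossless.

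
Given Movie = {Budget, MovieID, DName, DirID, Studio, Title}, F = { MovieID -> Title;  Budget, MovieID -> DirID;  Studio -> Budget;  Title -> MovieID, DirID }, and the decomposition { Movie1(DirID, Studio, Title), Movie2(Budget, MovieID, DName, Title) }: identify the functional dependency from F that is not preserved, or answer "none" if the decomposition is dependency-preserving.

Check Studio → Budget: no single fragment contains all of {Budget, Studio}, and the restricted closure of {Studio} across the fragments never reaches {Budget}.
MovieID → Title is preserved.
Budget, MovieID → DirID is preserved.
Title → MovieID, DirID is preserved.

Studio -> Budget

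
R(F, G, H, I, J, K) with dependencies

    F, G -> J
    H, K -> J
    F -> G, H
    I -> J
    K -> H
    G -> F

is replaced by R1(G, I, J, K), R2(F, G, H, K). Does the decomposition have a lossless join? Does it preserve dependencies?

lossless and dependency-preserving

Lossless test: (G, K)⁺ = {F, G, H, J, K}, which contains all of one fragment — lossless.
Dependency preservation: F, G → J; H, K → J are not contained in any single fragment, but the restricted closure of each left-hand side across the fragments still reaches the right-hand side; the remaining FDs each lie inside some fragment. All dependencies are preserved.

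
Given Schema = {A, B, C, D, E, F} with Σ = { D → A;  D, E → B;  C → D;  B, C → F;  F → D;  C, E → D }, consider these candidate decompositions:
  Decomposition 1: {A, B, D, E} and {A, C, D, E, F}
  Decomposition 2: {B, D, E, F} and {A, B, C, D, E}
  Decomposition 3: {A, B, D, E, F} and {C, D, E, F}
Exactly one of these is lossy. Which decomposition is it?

Decomposition 2

Decomposition 1: common = {A, D, E}, closure = {A, B, D, E} → lossless.
Decomposition 2: common = {B, D, E}, closure = {A, B, D, E} → lossy.
Decomposition 3: common = {D, E, F}, closure = {A, B, D, E, F} → lossless.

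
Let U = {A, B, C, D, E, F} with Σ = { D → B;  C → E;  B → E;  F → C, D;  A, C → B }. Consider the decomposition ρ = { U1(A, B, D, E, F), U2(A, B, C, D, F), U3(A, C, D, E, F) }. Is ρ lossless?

Chase test. Columns are A, B, C, D, E, F; row i has aⱼ where attribute j ∈ Ui, else bᵢⱼ.
Initial tableau (one row per fragment):
  row 1: a1 a2 b13 a4 a5 a6
  row 2: a1 a2 a3 a4 b25 a6
  row 3: a1 b32 a3 a4 a5 a6
Rows 1 and 3 agree on D; apply D→B and equate their B entries.
Rows 2 and 3 agree on C; apply C→E and equate their E entries.
Rows 1 and 2 agree on F; apply F→C, D and equate their C, D entries.
Row 1 is now all distinguished symbols — the join is lossless.

Yes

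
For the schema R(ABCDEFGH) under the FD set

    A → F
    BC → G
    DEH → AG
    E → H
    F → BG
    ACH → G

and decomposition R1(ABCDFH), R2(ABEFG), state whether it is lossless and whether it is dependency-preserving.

lossy and not dependency-preserving

Lossless test: (ABF)⁺ = {ABFG}, which is a superkey of neither fragment — lossy.
Dependency preservation: the restricted closure of {BC} across the fragments never reaches {G}, so BC → G cannot be enforced without a join — not preserved.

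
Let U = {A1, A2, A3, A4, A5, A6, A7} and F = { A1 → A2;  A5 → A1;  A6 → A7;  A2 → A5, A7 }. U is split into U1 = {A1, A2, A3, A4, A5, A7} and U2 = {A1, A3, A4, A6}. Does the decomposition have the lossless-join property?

Yes

Common attributes: U1 ∩ U2 = {A1, A3, A4}.
Closure of {A1, A3, A4}: A1 → A2 applies, adding A2; A2 → A5, A7 applies, adding A5, A7. So (A1, A3, A4)⁺ = {A1, A2, A3, A4, A5, A7}.
This closure contains every attribute of U1, so U1 ∩ U2 → U1. The join is lossless.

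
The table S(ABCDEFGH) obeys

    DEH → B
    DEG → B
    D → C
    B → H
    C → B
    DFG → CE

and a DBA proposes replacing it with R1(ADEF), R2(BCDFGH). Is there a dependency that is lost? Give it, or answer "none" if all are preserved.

DFG → CE

Check DFG → CE: no single fragment contains all of {CDEFG}, and the restricted closure of {DFG} across the fragments never reaches {CE}.
DEH → B is preserved.
DEG → B is preserved.
D → C is preserved.
B → H is preserved.
C → B is preserved.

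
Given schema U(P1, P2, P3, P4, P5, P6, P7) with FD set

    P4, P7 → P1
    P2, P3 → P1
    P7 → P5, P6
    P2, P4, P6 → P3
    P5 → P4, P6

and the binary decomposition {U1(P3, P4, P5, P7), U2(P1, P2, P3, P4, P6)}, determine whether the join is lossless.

Common attributes: U1 ∩ U2 = {P3, P4}.
No dependency enlarges {P3, P4}, so (P3, P4)⁺ = {P3, P4}.
The closure contains neither all of U1 = {P3, P4, P5, P7} nor all of U2 = {P1, P2, P3, P4, P6}, so the common attributes are not a superkey of either fragment. The join is lossy.

No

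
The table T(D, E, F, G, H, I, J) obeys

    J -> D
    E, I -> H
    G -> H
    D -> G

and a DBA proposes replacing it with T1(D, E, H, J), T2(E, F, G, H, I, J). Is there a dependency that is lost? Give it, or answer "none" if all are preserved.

Check D → G: no single fragment contains all of {D, G}, and the restricted closure of {D} across the fragments never reaches {G}.
J → D is preserved.
E, I → H is preserved.
G → H is preserved.

D -> G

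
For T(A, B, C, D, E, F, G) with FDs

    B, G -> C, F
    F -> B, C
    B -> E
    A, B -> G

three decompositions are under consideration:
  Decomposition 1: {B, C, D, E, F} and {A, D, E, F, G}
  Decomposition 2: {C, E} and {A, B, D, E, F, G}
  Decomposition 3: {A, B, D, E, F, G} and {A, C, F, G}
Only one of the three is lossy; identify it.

Decomposition 2

Decomposition 1: common = {D, E, F}, closure = {B, C, D, E, F} → lossless.
Decomposition 2: common = {E}, closure = {E} → lossy.
Decomposition 3: common = {A, F, G}, closure = {A, B, C, E, F, G} → lossless.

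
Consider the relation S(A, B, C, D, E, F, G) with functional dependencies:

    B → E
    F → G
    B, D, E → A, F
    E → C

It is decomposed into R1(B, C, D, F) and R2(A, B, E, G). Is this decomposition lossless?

Common attributes: R1 ∩ R2 = {B}.
Closure of {B}: B → E applies, adding E; E → C applies, adding C. So (B)⁺ = {B, C, E}.
The closure contains neither all of R1 = {B, C, D, F} nor all of R2 = {A, B, E, G}, so the common attributes are not a superkey of either fragment. The join is lossy.

No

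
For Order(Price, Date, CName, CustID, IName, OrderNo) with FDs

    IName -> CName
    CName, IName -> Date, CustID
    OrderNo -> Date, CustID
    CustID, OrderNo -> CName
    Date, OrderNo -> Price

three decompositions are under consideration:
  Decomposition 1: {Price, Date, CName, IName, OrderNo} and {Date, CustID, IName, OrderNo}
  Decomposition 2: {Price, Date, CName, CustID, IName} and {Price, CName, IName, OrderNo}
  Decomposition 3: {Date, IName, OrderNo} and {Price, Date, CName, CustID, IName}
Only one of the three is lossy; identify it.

Decomposition 3

Decomposition 1: common = {Date, IName, OrderNo}, closure = {Price, Date, CName, CustID, IName, OrderNo} → lossless.
Decomposition 2: common = {Price, CName, IName}, closure = {Price, Date, CName, CustID, IName} → lossless.
Decomposition 3: common = {Date, IName}, closure = {Date, CName, CustID, IName} → lossy.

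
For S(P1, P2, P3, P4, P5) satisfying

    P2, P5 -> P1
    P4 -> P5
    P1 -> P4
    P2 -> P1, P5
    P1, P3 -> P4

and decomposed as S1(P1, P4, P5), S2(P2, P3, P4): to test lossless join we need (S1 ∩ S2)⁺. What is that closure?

S1 ∩ S2 = {P4}.
P4 → P5 applies, adding P5
Closure: {P4, P5}.

P4, P5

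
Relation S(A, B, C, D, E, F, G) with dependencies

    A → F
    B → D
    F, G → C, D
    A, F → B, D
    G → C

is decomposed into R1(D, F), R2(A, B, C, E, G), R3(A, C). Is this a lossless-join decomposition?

Chase test. Columns are A, B, C, D, E, F, G; row i has aⱼ where attribute j ∈ Ri, else bᵢⱼ.
Initial tableau (one row per fragment):
  row 1: b11 b12 b13 a4 b15 a6 b17
  row 2: a1 a2 a3 b24 a5 b26 a7
  row 3: a1 b32 a3 b34 b35 b36 b37
Rows 2 and 3 agree on A; apply A→F and equate their F entries.
Rows 2 and 3 agree on A, F; apply A, F→B, D and equate their B, D entries.
No row becomes fully distinguished — the join is lossy.

No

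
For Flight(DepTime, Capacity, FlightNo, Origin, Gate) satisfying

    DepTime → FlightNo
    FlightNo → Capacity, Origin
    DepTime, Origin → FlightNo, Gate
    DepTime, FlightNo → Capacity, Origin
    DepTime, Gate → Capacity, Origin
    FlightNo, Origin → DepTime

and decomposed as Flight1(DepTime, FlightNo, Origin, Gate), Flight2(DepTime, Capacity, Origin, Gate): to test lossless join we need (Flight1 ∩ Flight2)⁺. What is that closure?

Flight1 ∩ Flight2 = {DepTime, Origin, Gate}.
DepTime → FlightNo applies, adding FlightNo
FlightNo → Capacity, Origin applies, adding Capacity
Closure: {DepTime, Capacity, FlightNo, Origin, Gate}.

DepTime, Capacity, FlightNo, Origin, Gate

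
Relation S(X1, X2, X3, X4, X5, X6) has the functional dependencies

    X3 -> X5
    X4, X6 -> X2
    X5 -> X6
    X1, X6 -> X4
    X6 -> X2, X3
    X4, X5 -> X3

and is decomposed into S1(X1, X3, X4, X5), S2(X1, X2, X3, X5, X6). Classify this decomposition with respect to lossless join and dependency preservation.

lossless and dependency-preserving

Lossless test: (X1, X3, X5)⁺ = {X1, X2, X3, X4, X5, X6}, which contains all of one fragment — lossless.
Dependency preservation: X4, X6 → X2; X1, X6 → X4 are not contained in any single fragment, but the restricted closure of each left-hand side across the fragments still reaches the right-hand side; the remaining FDs each lie inside some fragment. All dependencies are preserved.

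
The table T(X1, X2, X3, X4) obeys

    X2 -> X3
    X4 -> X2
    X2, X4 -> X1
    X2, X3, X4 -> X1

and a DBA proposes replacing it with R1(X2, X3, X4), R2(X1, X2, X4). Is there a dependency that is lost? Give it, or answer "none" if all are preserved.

none

X2 → X3 lies within R1.
X4 → X2 lies within R1.
X2, X4 → X1 lies within R2.
X2, X3, X4 → X1: restricted closure across fragments reaches X1.
Every dependency is enforceable on the fragments, so the decomposition is dependency-preserving.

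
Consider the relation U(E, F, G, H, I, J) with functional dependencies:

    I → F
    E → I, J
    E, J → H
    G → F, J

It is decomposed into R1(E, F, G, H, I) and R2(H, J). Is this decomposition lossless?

Common attributes: R1 ∩ R2 = {H}.
No dependency enlarges {H}, so (H)⁺ = {H}.
The closure contains neither all of R1 = {E, F, G, H, I} nor all of R2 = {H, J}, so the common attributes are not a superkey of either fragment. The join is lossy.

No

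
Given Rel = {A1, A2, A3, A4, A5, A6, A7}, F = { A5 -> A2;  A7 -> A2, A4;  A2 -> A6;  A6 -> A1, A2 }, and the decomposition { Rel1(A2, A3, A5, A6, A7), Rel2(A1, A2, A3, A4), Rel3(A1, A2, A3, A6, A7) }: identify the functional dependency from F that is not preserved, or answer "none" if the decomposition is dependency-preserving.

A7 -> A2, A4

Check A7 → A2, A4: no single fragment contains all of {A2, A4, A7}, and the restricted closure of {A7} across the fragments never reaches {A2, A4}.
A5 → A2 is preserved.
A2 → A6 is preserved.
A6 → A1, A2 is preserved.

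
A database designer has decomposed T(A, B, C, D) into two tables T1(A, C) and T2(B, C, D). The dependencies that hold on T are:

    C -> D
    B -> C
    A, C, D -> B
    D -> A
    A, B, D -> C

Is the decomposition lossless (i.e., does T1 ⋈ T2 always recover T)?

Common attributes: T1 ∩ T2 = {C}.
Closure of {C}: C → D applies, adding D; D → A applies, adding A; A, C, D → B applies, adding B. So (C)⁺ = {A, B, C, D}.
This closure contains every attribute of T1, so T1 ∩ T2 → T1. The join is lossless.

Yes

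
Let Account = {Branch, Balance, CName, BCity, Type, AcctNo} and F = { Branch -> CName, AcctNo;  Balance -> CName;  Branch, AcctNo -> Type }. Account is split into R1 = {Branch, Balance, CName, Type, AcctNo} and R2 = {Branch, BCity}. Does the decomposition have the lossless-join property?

Common attributes: R1 ∩ R2 = {Branch}.
Closure of {Branch}: Branch → CName, AcctNo applies, adding CName, AcctNo; Branch, AcctNo → Type applies, adding Type. So (Branch)⁺ = {Branch, CName, Type, AcctNo}.
The closure contains neither all of R1 = {Branch, Balance, CName, Type, AcctNo} nor all of R2 = {Branch, BCity}, so the common attributes are not a superkey of either fragment. The join is lossy.

No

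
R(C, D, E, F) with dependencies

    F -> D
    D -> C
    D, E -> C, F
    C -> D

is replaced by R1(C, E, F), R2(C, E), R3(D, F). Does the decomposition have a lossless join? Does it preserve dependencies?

lossless but not dependency-preserving

Lossless test (chase): Rows 1 and 3 agree on F; apply F→D and equate their D entries. Rows 1 and 3 agree on D; apply D→C and equate their C entries. Rows 1 and 2 agree on C; apply C→D and equate their D entries. Rows 1 and 2 agree on D, E; apply D, E→C, F and equate their C, F entries. Row 1 is now all distinguished symbols — the join is lossless.
Dependency preservation: the restricted closure of {D} across the fragments never reaches {C}, so D → C cannot be enforced without a join — not preserved.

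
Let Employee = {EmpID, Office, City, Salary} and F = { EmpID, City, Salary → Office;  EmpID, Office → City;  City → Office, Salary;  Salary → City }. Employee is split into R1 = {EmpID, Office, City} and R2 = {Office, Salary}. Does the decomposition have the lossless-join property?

No

Common attributes: R1 ∩ R2 = {Office}.
No dependency enlarges {Office}, so (Office)⁺ = {Office}.
The closure contains neither all of R1 = {EmpID, Office, City} nor all of R2 = {Office, Salary}, so the common attributes are not a superkey of either fragment. The join is lossy.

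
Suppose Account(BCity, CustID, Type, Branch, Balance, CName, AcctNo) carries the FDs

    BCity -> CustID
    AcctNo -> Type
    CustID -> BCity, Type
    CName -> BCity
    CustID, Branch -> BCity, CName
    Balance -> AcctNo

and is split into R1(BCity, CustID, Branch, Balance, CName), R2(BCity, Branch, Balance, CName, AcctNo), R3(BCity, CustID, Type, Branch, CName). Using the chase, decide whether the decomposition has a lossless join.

Yes

Chase test. Columns are BCity, CustID, Type, Branch, Balance, CName, AcctNo; row i has aⱼ where attribute j ∈ Ri, else bᵢⱼ.
Initial tableau (one row per fragment):
  row 1: a1 a2 b13 a4 a5 a6 b17
  row 2: a1 b22 b23 a4 a5 a6 a7
  row 3: a1 a2 a3 a4 b35 a6 b37
Rows 1 and 2 agree on BCity; apply BCity→CustID and equate their CustID entries.
Rows 1 and 2 agree on CustID; apply CustID→BCity, Type and equate their BCity, Type entries.
Rows 1 and 3 agree on CustID; apply CustID→BCity, Type and equate their BCity, Type entries.
Rows 1 and 2 agree on Balance; apply Balance→AcctNo and equate their AcctNo entries.
Row 1 is now all distinguished symbols — the join is lossless.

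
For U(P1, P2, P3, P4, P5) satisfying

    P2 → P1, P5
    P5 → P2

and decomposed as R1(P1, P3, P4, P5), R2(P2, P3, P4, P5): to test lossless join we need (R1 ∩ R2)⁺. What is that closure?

R1 ∩ R2 = {P3, P4, P5}.
P5 → P2 applies, adding P2
P2 → P1, P5 applies, adding P1
Closure: {P1, P2, P3, P4, P5}.

P1, P2, P3, P4, P5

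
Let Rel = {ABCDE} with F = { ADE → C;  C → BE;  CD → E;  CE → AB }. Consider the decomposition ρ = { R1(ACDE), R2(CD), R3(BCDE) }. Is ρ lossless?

Chase test. Columns are ABCDE; row i has aⱼ where attribute j ∈ Ri, else bᵢⱼ.
Initial tableau (one row per fragment):
  row 1: a1 b12 a3 a4 a5
  row 2: b21 b22 a3 a4 b25
  row 3: b31 a2 a3 a4 a5
Rows 1 and 2 agree on C; apply C→BE and equate their BE entries.
Rows 1 and 3 agree on C; apply C→BE and equate their BE entries.
Rows 1 and 2 agree on CE; apply CE→AB and equate their AB entries.
Rows 1 and 3 agree on CE; apply CE→AB and equate their AB entries.
Row 1 is now all distinguished symbols — the join is lossless.

Yes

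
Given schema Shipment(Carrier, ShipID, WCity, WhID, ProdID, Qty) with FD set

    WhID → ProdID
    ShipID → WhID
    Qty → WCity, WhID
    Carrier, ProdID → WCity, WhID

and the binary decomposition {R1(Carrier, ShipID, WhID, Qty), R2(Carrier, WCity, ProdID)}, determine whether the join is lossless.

Common attributes: R1 ∩ R2 = {Carrier}.
No dependency enlarges {Carrier}, so (Carrier)⁺ = {Carrier}.
The closure contains neither all of R1 = {Carrier, ShipID, WhID, Qty} nor all of R2 = {Carrier, WCity, ProdID}, so the common attributes are not a superkey of either fragment. The join is lossy.

No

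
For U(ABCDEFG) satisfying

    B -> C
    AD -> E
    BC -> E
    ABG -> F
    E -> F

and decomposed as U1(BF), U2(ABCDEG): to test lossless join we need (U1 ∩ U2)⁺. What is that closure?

BCEF

U1 ∩ U2 = {B}.
B → C applies, adding C
BC → E applies, adding E
E → F applies, adding F
Closure: {BCEF}.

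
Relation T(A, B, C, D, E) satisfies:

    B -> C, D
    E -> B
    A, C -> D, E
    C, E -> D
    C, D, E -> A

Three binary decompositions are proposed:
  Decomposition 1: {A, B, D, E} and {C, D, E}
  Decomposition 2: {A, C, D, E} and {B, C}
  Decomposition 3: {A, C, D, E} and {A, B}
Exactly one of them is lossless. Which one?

Decomposition 1

Decomposition 1: common = {D, E}, closure = {A, B, C, D, E} → lossless.
Decomposition 2: common = {C}, closure = {C} → lossy.
Decomposition 3: common = {A}, closure = {A} → lossy.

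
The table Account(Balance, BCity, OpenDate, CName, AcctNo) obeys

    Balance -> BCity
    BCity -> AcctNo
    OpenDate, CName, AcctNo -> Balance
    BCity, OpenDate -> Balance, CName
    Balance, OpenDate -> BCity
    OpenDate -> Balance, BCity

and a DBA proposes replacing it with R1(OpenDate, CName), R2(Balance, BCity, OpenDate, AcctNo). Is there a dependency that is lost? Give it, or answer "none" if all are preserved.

Balance → BCity lies within R2.
BCity → AcctNo lies within R2.
OpenDate, CName, AcctNo → Balance: restricted closure across fragments reaches Balance.
BCity, OpenDate → Balance, CName: restricted closure across fragments reaches Balance, CName.
Balance, OpenDate → BCity lies within R2.
OpenDate → Balance, BCity lies within R2.
Every dependency is enforceable on the fragments, so the decomposition is dependency-preserving.

none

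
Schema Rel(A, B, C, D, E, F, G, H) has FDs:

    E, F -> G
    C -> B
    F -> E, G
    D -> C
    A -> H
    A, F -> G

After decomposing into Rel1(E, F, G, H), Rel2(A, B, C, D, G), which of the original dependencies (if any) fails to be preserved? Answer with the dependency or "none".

A -> H

Check A → H: no single fragment contains all of {A, H}, and the restricted closure of {A} across the fragments never reaches {H}.
E, F → G is preserved.
C → B is preserved.
F → E, G is preserved.
D → C is preserved.
A, F → G is preserved.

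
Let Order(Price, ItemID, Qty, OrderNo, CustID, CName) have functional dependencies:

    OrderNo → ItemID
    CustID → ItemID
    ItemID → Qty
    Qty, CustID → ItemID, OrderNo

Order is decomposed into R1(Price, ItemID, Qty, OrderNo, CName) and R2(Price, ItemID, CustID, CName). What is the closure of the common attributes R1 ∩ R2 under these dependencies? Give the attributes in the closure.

R1 ∩ R2 = {Price, ItemID, CName}.
ItemID → Qty applies, adding Qty
Closure: {Price, ItemID, Qty, CName}.

Price, ItemID, Qty, CName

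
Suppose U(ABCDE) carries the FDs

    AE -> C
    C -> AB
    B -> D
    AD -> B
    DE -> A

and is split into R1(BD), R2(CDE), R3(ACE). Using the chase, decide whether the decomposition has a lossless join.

Chase test. Columns are ABCDE; row i has aⱼ where attribute j ∈ Ri, else bᵢⱼ.
Initial tableau (one row per fragment):
  row 1: b11 a2 b13 a4 b15
  row 2: b21 b22 a3 a4 a5
  row 3: a1 b32 a3 b34 a5
Rows 2 and 3 agree on C; apply C→AB and equate their AB entries.
Rows 2 and 3 agree on B; apply B→D and equate their D entries.
No row becomes fully distinguished — the join is lossy.

No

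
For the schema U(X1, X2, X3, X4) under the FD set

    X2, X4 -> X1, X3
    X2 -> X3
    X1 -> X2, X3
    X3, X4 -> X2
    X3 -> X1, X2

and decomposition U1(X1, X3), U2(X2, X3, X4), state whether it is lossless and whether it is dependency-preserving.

lossless and dependency-preserving

Lossless test: (X3)⁺ = {X1, X2, X3}, which contains all of one fragment — lossless.
Dependency preservation: X2, X4 → X1, X3; X1 → X2, X3; X3 → X1, X2 are not contained in any single fragment, but the restricted closure of each left-hand side across the fragments still reaches the right-hand side; the remaining FDs each lie inside some fragment. All dependencies are preserved.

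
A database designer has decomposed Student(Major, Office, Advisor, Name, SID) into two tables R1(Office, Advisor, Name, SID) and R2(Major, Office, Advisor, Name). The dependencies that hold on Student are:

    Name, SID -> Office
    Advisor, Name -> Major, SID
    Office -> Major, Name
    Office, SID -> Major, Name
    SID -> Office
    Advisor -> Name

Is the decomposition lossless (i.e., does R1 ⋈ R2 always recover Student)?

Yes

Common attributes: R1 ∩ R2 = {Office, Advisor, Name}.
Closure of {Office, Advisor, Name}: Advisor, Name → Major, SID applies, adding Major, SID. So (Office, Advisor, Name)⁺ = {Major, Office, Advisor, Name, SID}.
This closure contains every attribute of R1, so R1 ∩ R2 → R1. The join is lossless.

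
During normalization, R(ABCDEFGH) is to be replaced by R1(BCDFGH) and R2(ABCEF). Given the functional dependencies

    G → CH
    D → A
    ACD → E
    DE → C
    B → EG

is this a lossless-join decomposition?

Common attributes: R1 ∩ R2 = {BCF}.
Closure of {BCF}: B → EG applies, adding EG; G → CH applies, adding H. So (BCF)⁺ = {BCEFGH}.
The closure contains neither all of R1 = {BCDFGH} nor all of R2 = {ABCEF}, so the common attributes are not a superkey of either fragment. The join is lossy.

No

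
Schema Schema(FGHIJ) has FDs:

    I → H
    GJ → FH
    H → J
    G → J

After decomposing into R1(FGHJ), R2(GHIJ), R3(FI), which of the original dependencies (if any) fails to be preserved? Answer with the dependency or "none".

I → H lies within R2.
GJ → FH lies within R1.
H → J lies within R1.
G → J lies within R1.
Every dependency is enforceable on the fragments, so the decomposition is dependency-preserving.

none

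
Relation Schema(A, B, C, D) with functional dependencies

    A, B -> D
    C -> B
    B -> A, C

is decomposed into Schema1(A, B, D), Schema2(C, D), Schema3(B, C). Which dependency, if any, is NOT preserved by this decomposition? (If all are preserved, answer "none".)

A, B → D lies within Schema1.
C → B lies within Schema3.
B → A, C: restricted closure across fragments reaches A, C.
Every dependency is enforceable on the fragments, so the decomposition is dependency-preserving.

none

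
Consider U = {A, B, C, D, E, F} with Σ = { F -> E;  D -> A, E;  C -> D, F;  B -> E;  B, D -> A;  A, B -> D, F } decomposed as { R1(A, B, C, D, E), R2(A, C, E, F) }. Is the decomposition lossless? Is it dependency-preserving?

Lossless test: (A, C, E)⁺ = {A, C, D, E, F}, which contains all of one fragment — lossless.
Dependency preservation: the restricted closure of {A, B} across the fragments never reaches {D, F}, so A, B → D, F cannot be enforced without a join — not preserved.

lossless but not dependency-preserving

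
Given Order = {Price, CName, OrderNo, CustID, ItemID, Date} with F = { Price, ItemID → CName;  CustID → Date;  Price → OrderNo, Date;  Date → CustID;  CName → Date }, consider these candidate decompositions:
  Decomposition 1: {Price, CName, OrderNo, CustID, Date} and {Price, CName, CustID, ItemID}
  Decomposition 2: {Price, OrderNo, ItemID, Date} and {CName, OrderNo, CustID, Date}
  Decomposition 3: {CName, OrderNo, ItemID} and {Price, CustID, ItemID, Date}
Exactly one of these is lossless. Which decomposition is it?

Decomposition 1: common = {Price, CName, CustID}, closure = {Price, CName, OrderNo, CustID, Date} → lossless.
Decomposition 2: common = {OrderNo, Date}, closure = {OrderNo, CustID, Date} → lossy.
Decomposition 3: common = {ItemID}, closure = {ItemID} → lossy.

Decomposition 1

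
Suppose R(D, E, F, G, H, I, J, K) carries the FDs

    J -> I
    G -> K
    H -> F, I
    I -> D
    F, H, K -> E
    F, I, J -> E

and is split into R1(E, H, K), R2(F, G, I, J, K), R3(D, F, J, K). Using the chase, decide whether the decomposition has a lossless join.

No

Chase test. Columns are D, E, F, G, H, I, J, K; row i has aⱼ where attribute j ∈ Ri, else bᵢⱼ.
Initial tableau (one row per fragment):
  row 1: b11 a2 b13 b14 a5 b16 b17 a8
  row 2: b21 b22 a3 a4 b25 a6 a7 a8
  row 3: a1 b32 a3 b34 b35 b36 a7 a8
Rows 2 and 3 agree on J; apply J→I and equate their I entries.
Rows 2 and 3 agree on I; apply I→D and equate their D entries.
Rows 2 and 3 agree on F, I, J; apply F, I, J→E and equate their E entries.
No row becomes fully distinguished — the join is lossy.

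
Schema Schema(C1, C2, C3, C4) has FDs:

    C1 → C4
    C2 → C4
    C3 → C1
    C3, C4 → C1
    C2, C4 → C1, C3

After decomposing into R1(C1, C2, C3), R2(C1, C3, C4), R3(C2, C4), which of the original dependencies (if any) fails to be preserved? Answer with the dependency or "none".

none

C1 → C4 lies within R2.
C2 → C4 lies within R3.
C3 → C1 lies within R1.
C3, C4 → C1 lies within R2.
C2, C4 → C1, C3: restricted closure across fragments reaches C1, C3.
Every dependency is enforceable on the fragments, so the decomposition is dependency-preserving.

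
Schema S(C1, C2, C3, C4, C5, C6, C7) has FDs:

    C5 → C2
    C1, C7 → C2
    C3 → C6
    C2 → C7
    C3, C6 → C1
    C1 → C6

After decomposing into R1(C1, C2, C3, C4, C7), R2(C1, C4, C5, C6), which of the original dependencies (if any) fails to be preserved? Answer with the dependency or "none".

Check C5 → C2: no single fragment contains all of {C2, C5}, and the restricted closure of {C5} across the fragments never reaches {C2}.
C1, C7 → C2 is preserved.
C3 → C6 is preserved.
C2 → C7 is preserved.
C3, C6 → C1 is preserved.
C1 → C6 is preserved.

C5 → C2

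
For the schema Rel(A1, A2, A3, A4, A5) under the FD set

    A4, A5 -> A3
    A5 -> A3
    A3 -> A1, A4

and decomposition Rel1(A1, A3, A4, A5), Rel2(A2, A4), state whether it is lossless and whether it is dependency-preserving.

Lossless test: (A4)⁺ = {A4}, which is a superkey of neither fragment — lossy.
Dependency preservation: every FD's attributes lie within a single fragment, so each can be enforced locally — preserved.

lossy but dependency-preserving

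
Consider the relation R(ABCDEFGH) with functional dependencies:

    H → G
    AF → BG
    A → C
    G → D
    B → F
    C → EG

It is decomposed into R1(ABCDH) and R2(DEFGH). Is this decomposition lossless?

No

Common attributes: R1 ∩ R2 = {DH}.
Closure of {DH}: H → G applies, adding G. So (DH)⁺ = {DGH}.
The closure contains neither all of R1 = {ABCDH} nor all of R2 = {DEFGH}, so the common attributes are not a superkey of either fragment. The join is lossy.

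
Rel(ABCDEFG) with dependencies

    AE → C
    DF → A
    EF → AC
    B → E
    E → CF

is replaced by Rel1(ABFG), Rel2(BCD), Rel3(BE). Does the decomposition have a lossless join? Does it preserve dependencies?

Lossless test (chase): Rows 1 and 2 agree on B; apply B→E and equate their E entries. Rows 1 and 3 agree on B; apply B→E and equate their E entries. Rows 1 and 2 agree on E; apply E→CF and equate their CF entries. Rows 1 and 3 agree on E; apply E→CF and equate their CF entries. Rows 1 and 2 agree on EF; apply EF→AC and equate their AC entries. Rows 1 and 3 agree on EF; apply EF→AC and equate their AC entries. No row becomes fully distinguished — the join is lossy.
Dependency preservation: the restricted closure of {AE} across the fragments never reaches {C}, so AE → C cannot be enforced without a join — not preserved.

lossy and not dependency-preserving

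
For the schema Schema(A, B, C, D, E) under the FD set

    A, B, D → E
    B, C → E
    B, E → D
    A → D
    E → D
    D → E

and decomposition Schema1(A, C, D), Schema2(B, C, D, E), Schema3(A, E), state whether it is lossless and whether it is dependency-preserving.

lossy but dependency-preserving

Lossless test (chase): Rows 1 and 3 agree on A; apply A→D and equate their D entries. Rows 1 and 2 agree on D; apply D→E and equate their E entries. No row becomes fully distinguished — the join is lossy.
Dependency preservation: A, B, D → E is not contained in any single fragment, but the restricted closure of its left-hand side across the fragments still reaches the right-hand side; the remaining FDs each lie inside some fragment. All dependencies are preserved.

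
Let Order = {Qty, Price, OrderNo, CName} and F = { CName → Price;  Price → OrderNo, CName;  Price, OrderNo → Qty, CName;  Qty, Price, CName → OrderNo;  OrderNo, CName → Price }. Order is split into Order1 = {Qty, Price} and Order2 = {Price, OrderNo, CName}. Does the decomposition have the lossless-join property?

Common attributes: Order1 ∩ Order2 = {Price}.
Closure of {Price}: Price → OrderNo, CName applies, adding OrderNo, CName; Price, OrderNo → Qty, CName applies, adding Qty. So (Price)⁺ = {Qty, Price, OrderNo, CName}.
This closure contains every attribute of Order1, so Order1 ∩ Order2 → Order1. The join is lossless.

Yes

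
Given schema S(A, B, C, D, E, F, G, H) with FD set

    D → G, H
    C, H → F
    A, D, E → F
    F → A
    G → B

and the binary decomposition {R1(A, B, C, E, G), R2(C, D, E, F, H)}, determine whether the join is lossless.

No

Common attributes: R1 ∩ R2 = {C, E}.
No dependency enlarges {C, E}, so (C, E)⁺ = {C, E}.
The closure contains neither all of R1 = {A, B, C, E, G} nor all of R2 = {C, D, E, F, H}, so the common attributes are not a superkey of either fragment. The join is lossy.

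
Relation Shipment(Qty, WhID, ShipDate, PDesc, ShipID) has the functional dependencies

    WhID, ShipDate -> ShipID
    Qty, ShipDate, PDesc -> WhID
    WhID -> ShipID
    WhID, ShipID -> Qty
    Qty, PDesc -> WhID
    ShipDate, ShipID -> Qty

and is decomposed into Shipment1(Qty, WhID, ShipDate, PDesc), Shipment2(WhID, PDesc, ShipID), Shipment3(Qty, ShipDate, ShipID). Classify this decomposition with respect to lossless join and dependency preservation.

lossless and dependency-preserving

Lossless test (chase): Rows 1 and 2 agree on WhID; apply WhID→ShipID and equate their ShipID entries. Rows 1 and 2 agree on WhID, ShipID; apply WhID, ShipID→Qty and equate their Qty entries. Row 1 is now all distinguished symbols — the join is lossless.
Dependency preservation: WhID, ShipDate → ShipID; WhID, ShipID → Qty are not contained in any single fragment, but the restricted closure of each left-hand side across the fragments still reaches the right-hand side; the remaining FDs each lie inside some fragment. All dependencies are preserved.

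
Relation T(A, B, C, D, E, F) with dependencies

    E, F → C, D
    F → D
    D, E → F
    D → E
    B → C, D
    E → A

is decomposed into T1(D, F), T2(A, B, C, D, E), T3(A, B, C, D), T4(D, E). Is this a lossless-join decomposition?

Chase test. Columns are A, B, C, D, E, F; row i has aⱼ where attribute j ∈ Ti, else bᵢⱼ.
Initial tableau (one row per fragment):
  row 1: b11 b12 b13 a4 b15 a6
  row 2: a1 a2 a3 a4 a5 b26
  row 3: a1 a2 a3 a4 b35 b36
  row 4: b41 b42 b43 a4 a5 b46
Rows 2 and 4 agree on D, E; apply D, E→F and equate their F entries.
Rows 1 and 2 agree on D; apply D→E and equate their E entries.
Rows 1 and 3 agree on D; apply D→E and equate their E entries.
Rows 1 and 2 agree on E; apply E→A and equate their A entries.
Rows 1 and 4 agree on E; apply E→A and equate their A entries.
Rows 2 and 4 agree on E, F; apply E, F→C, D and equate their C, D entries.
Rows 1 and 2 agree on D, E; apply D, E→F and equate their F entries.
Rows 1 and 3 agree on D, E; apply D, E→F and equate their F entries.
Rows 1 and 2 agree on E, F; apply E, F→C, D and equate their C, D entries.
Row 2 is now all distinguished symbols — the join is lossless.

Yes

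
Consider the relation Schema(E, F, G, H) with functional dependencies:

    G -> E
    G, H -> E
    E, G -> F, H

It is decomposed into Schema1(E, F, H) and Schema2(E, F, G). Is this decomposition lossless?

Common attributes: Schema1 ∩ Schema2 = {E, F}.
No dependency enlarges {E, F}, so (E, F)⁺ = {E, F}.
The closure contains neither all of Schema1 = {E, F, H} nor all of Schema2 = {E, F, G}, so the common attributes are not a superkey of either fragment. The join is lossy.

No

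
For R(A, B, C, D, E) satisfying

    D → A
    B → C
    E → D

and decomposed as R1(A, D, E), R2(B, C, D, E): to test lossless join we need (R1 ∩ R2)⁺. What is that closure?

A, D, E

R1 ∩ R2 = {D, E}.
D → A applies, adding A
Closure: {A, D, E}.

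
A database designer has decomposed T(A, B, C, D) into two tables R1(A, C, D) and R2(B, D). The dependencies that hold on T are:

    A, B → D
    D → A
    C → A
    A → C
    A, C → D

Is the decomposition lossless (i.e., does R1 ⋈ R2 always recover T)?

Common attributes: R1 ∩ R2 = {D}.
Closure of {D}: D → A applies, adding A; A → C applies, adding C. So (D)⁺ = {A, C, D}.
This closure contains every attribute of R1, so R1 ∩ R2 → R1. The join is lossless.

Yes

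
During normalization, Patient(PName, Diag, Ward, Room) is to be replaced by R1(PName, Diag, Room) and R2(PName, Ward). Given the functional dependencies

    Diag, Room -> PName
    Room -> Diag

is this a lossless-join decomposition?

No

Common attributes: R1 ∩ R2 = {PName}.
No dependency enlarges {PName}, so (PName)⁺ = {PName}.
The closure contains neither all of R1 = {PName, Diag, Room} nor all of R2 = {PName, Ward}, so the common attributes are not a superkey of either fragment. The join is lossy.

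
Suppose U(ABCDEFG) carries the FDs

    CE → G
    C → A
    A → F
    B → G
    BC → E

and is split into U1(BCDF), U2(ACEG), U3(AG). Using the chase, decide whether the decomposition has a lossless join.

No

Chase test. Columns are ABCDEFG; row i has aⱼ where attribute j ∈ Ui, else bᵢⱼ.
Initial tableau (one row per fragment):
  row 1: b11 a2 a3 a4 b15 a6 b17
  row 2: a1 b22 a3 b24 a5 b26 a7
  row 3: a1 b32 b33 b34 b35 b36 a7
Rows 1 and 2 agree on C; apply C→A and equate their A entries.
Rows 1 and 2 agree on A; apply A→F and equate their F entries.
Rows 1 and 3 agree on A; apply A→F and equate their F entries.
No row becomes fully distinguished — the join is lossy.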